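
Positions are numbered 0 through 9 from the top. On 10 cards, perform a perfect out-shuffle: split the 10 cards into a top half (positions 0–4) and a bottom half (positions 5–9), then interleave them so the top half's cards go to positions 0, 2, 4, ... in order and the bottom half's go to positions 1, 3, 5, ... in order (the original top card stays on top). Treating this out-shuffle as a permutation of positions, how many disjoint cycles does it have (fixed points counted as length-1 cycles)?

Trace each unvisited position around until it returns:
(0) (1 2 4 8 7 5) (3 6) (9)
4 cycles in total.

4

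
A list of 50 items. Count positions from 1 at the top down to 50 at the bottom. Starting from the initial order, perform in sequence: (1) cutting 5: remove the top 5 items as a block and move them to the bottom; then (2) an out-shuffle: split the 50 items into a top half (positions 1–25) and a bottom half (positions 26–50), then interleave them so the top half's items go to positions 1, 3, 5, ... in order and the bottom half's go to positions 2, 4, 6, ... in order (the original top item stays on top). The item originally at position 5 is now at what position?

50

Track the item from position 5 forward through each operation:
  after op 1 (cut 5): 5 → 50
  after op 2 (out-shuffle): 50 → 50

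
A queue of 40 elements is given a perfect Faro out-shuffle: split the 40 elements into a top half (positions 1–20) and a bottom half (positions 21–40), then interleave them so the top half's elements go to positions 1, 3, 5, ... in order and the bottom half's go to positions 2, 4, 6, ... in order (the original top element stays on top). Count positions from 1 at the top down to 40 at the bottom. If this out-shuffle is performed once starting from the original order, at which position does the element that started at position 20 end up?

39

Track the element's position through each out-shuffle:
20 → 39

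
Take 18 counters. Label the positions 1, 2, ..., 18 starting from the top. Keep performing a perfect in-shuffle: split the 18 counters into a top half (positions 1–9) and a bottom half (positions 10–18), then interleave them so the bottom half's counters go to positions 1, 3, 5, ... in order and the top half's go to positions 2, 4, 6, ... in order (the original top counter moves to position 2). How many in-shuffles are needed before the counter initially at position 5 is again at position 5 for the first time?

Follow position 5 under repeated in-shuffles:
5 → 10 → 1 → 2 → 4 → 8 → 16 → 13 → 7 → 14 → 9 → 18 → 17 → 15 → 11 → 3 → 6 → 12 → 5
It first returns after 18 in-shuffles.

18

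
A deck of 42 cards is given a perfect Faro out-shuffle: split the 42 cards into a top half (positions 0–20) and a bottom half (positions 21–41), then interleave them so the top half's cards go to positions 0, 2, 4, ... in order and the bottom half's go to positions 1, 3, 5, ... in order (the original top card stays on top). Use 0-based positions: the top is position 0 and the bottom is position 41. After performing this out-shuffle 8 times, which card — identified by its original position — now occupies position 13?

Work backwards from position 13, undoing one out-shuffle at a time:
13 ← 27 ← 34 ← 17 ← 29 ← 35 ← 38 ← 19 ← 30
So the card now at position 13 started at position 30.

30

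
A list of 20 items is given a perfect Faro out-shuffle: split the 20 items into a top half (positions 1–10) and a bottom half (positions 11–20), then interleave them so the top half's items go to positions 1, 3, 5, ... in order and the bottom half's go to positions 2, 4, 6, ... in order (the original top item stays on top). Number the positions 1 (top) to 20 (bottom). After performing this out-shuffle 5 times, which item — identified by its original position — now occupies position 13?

Work backwards from position 13, undoing one out-shuffle at a time:
13 ← 7 ← 4 ← 12 ← 16 ← 18
So the item now at position 13 started at position 18.

18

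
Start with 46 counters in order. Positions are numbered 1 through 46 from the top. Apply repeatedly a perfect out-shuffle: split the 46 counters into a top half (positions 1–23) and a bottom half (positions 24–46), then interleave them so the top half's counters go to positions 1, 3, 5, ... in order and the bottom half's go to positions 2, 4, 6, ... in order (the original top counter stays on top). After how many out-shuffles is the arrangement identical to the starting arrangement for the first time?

12

The out-shuffle permutes the 46 positions with cycle lengths [1, 1, 2, 4, 4, 4, 6, 12, 12].
Every counter is home exactly when every cycle has completed a whole number of laps, i.e. after lcm(1, 2, 4, 6, 12) = 12 out-shuffles.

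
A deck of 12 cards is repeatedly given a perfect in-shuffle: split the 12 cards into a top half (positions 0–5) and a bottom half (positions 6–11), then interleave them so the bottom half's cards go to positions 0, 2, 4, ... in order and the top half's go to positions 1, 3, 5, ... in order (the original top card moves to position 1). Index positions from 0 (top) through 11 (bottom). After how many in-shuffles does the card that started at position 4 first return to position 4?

Follow position 4 under repeated in-shuffles:
4 → 9 → 6 → 0 → 1 → 3 → 7 → 2 → 5 → 11 → 10 → 8 → 4
It first returns after 12 in-shuffles.

12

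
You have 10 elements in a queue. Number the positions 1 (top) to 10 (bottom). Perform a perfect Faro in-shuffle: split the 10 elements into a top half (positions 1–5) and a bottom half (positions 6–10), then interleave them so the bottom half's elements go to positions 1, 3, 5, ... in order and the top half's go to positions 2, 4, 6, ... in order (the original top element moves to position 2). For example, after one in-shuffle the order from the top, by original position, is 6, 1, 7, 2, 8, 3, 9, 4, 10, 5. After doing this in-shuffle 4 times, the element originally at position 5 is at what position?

Track the element's position through each in-shuffle:
5 → 10 → 9 → 7 → 3

3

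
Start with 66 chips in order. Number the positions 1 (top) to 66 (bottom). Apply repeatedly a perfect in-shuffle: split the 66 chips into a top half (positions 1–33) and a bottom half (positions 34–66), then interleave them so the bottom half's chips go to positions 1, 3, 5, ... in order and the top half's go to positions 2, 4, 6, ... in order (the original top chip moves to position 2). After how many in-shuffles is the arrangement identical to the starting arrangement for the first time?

66

The in-shuffle permutes the 66 positions with cycle lengths [66].
Every chip is home exactly when every cycle has completed a whole number of laps, i.e. after lcm(66) = 66 in-shuffles.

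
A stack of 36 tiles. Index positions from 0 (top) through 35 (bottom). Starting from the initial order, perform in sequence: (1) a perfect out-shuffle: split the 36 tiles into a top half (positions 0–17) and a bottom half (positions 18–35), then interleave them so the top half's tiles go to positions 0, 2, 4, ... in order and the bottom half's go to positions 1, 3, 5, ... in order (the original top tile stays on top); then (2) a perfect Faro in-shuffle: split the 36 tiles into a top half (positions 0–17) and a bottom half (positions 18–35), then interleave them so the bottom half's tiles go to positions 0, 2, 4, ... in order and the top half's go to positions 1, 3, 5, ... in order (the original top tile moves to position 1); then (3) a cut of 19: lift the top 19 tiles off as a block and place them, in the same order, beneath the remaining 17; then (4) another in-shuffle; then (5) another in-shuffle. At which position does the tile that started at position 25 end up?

14

Track the tile from position 25 forward through each operation:
  after op 1 (out-shuffle): 25 → 15
  after op 2 (in-shuffle): 15 → 31
  after op 3 (cut 19): 31 → 12
  after op 4 (in-shuffle): 12 → 25
  after op 5 (in-shuffle): 25 → 14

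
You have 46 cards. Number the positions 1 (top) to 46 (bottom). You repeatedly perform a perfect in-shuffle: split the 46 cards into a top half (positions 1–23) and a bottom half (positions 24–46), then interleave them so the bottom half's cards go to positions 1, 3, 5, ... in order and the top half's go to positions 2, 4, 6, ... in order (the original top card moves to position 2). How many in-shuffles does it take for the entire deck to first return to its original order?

23

The in-shuffle permutes the 46 positions with cycle lengths [23, 23].
Every card is home exactly when every cycle has completed a whole number of laps, i.e. after lcm(23) = 23 in-shuffles.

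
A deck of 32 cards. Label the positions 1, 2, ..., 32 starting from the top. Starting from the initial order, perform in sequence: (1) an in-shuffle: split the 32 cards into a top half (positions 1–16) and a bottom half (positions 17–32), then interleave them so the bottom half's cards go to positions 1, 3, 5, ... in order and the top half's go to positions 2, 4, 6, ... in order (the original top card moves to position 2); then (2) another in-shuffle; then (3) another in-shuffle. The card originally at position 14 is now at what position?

13

Track the card from position 14 forward through each operation:
  after op 1 (in-shuffle): 14 → 28
  after op 2 (in-shuffle): 28 → 23
  after op 3 (in-shuffle): 23 → 13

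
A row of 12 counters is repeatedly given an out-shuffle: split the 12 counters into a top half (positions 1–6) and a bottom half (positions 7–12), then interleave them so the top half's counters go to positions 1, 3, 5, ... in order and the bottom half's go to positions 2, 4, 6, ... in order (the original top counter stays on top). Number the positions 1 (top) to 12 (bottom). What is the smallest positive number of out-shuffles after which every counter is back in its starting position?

10

The out-shuffle permutes the 12 positions with cycle lengths [1, 1, 10].
Every counter is home exactly when every cycle has completed a whole number of laps, i.e. after lcm(1, 10) = 10 out-shuffles.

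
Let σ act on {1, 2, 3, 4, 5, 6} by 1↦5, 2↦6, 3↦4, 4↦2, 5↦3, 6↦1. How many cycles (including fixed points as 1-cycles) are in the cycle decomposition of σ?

Cycle decomposition: (1 5 3 4 2 6).
1 cycle.

1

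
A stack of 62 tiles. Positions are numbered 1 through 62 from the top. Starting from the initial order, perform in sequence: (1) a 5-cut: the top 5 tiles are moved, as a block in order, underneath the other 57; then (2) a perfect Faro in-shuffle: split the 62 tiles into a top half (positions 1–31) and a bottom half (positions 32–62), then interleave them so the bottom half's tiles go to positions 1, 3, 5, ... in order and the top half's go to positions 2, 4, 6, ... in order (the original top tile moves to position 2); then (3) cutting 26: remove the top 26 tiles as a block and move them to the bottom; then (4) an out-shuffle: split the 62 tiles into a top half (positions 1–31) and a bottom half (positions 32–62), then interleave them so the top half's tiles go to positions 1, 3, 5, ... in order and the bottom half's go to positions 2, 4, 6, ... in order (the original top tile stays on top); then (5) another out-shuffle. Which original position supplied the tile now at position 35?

7

Undo the operations in reverse order, starting from position 35:
  undo op 5 (out-shuffle, from top half): 35 ← 18
  undo op 4 (out-shuffle, from bottom half): 18 ← 40
  undo op 3 (cut 26): 40 ← 4
  undo op 2 (in-shuffle, from top half): 4 ← 2
  undo op 1 (cut 5): 2 ← 7
So the tile at position 35 came from original position 7.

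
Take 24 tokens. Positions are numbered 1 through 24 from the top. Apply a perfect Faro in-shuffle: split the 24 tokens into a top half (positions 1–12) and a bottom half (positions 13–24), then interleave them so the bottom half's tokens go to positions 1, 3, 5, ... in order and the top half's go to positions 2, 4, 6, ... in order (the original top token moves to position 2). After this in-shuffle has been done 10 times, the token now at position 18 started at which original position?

Work backwards from position 18, undoing one in-shuffle at a time:
18 ← 9 ← 17 ← 21 ← 23 ← 24 ← 12 ← 6 ← 3 ← 14 ← 7
So the token now at position 18 started at position 7.

7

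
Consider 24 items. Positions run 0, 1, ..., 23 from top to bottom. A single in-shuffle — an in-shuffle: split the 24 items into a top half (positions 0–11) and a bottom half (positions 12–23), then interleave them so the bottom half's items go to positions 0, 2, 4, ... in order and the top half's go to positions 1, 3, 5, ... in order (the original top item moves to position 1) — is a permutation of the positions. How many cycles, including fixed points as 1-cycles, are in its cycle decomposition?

2

Trace each unvisited position around until it returns:
(0 1 3 7 15 6 ... len 20) (4 9 19 14)
2 cycles in total.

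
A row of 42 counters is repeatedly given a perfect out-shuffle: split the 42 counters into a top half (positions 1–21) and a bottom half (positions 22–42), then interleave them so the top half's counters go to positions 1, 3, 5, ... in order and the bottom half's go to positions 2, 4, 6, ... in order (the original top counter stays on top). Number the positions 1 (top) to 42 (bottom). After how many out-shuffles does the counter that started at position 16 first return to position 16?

20

Follow position 16 under repeated out-shuffles:
16 → 31 → 20 → 39 → 36 → 30 → 18 → 35 → 28 → 14 → 27 → 12 → 23 → 4 → 7 → 13 → 25 → 8 → 15 → 29 → 16
It first returns after 20 out-shuffles.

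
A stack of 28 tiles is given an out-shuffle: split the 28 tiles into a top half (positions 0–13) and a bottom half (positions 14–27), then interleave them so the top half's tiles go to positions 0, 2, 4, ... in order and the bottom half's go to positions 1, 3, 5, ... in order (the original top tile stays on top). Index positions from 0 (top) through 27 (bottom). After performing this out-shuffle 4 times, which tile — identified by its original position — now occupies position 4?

7

Work backwards from position 4, undoing one out-shuffle at a time:
4 ← 2 ← 1 ← 14 ← 7
So the tile now at position 4 started at position 7.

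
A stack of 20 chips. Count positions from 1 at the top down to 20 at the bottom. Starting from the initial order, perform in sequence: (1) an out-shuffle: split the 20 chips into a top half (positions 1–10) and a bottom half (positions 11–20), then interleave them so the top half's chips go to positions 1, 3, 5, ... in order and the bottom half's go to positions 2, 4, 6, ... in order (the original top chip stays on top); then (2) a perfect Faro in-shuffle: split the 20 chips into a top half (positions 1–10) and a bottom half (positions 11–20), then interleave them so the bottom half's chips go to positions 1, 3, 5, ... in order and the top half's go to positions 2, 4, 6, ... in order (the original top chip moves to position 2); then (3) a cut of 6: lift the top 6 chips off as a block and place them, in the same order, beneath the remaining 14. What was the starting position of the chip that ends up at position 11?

Undo the operations in reverse order, starting from position 11:
  undo op 3 (cut 6): 11 ← 17
  undo op 2 (in-shuffle, from bottom half): 17 ← 19
  undo op 1 (out-shuffle, from top half): 19 ← 10
So the chip at position 11 came from original position 10.

10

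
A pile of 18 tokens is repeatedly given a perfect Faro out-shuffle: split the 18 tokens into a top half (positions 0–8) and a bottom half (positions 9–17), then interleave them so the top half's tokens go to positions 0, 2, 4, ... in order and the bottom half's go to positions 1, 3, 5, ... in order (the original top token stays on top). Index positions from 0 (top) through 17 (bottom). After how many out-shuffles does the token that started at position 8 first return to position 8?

8

Follow position 8 under repeated out-shuffles:
8 → 16 → 15 → 13 → 9 → 1 → 2 → 4 → 8
It first returns after 8 out-shuffles.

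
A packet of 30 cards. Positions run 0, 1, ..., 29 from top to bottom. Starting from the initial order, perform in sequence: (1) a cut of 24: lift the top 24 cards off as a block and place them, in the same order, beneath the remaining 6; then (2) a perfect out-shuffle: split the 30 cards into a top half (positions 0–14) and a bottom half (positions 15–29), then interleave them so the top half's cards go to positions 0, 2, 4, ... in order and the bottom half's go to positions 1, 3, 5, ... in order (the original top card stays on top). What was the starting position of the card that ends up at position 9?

Undo the operations in reverse order, starting from position 9:
  undo op 2 (out-shuffle, from bottom half): 9 ← 19
  undo op 1 (cut 24): 19 ← 13
So the card at position 9 came from original position 13.

13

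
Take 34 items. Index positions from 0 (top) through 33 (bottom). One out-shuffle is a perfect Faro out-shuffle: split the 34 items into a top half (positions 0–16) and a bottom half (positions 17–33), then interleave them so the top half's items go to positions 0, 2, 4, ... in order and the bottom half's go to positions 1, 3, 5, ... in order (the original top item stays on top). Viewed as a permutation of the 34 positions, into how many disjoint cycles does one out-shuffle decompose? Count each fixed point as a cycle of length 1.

6

Trace each unvisited position around until it returns:
(0) (1 2 4 8 16 32 31 29 25 17) (3 6 12 24 15 30 27 21 9 18) (5 10 20 7 14 28 23 13 26 19) (11 22) (33)
6 cycles in total.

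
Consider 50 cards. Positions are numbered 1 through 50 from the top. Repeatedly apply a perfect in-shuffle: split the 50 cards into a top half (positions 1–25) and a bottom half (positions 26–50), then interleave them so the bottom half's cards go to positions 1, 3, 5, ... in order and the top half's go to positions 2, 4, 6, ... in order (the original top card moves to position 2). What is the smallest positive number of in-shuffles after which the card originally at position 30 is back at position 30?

8

Follow position 30 under repeated in-shuffles:
30 → 9 → 18 → 36 → 21 → 42 → 33 → 15 → 30
It first returns after 8 in-shuffles.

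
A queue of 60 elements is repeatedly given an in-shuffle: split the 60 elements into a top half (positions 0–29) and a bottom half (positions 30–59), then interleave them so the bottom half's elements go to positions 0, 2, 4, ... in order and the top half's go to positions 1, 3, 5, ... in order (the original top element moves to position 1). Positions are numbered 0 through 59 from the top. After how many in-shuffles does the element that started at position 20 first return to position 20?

Follow position 20 under repeated in-shuffles:
20 → 41 → 22 → 45 → 30 → 0 → 1 → 3 → ... → 20 (length 60)
It first returns after 60 in-shuffles.

60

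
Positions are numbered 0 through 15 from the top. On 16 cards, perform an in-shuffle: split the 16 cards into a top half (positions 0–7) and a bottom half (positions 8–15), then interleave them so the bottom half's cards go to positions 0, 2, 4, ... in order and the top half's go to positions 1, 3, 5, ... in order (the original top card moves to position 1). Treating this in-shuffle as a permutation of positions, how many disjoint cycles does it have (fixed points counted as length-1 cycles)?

Trace each unvisited position around until it returns:
(0 1 3 7 15 14 12 8) (2 5 11 6 13 10 4 9)
2 cycles in total.

2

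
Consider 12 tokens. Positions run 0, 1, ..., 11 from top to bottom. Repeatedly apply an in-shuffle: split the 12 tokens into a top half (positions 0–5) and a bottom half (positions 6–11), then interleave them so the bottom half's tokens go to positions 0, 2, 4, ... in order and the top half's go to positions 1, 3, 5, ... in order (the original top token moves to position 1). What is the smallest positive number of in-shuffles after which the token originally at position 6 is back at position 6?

12

Follow position 6 under repeated in-shuffles:
6 → 0 → 1 → 3 → 7 → 2 → 5 → 11 → 10 → 8 → 4 → 9 → 6
It first returns after 12 in-shuffles.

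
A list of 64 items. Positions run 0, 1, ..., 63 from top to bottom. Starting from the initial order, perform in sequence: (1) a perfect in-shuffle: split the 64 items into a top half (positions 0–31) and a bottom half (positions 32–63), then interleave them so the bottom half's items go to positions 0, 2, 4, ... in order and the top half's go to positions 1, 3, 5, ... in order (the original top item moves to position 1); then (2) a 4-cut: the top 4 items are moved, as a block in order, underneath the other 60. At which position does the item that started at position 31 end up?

Track the item from position 31 forward through each operation:
  after op 1 (in-shuffle): 31 → 63
  after op 2 (cut 4): 63 → 59

59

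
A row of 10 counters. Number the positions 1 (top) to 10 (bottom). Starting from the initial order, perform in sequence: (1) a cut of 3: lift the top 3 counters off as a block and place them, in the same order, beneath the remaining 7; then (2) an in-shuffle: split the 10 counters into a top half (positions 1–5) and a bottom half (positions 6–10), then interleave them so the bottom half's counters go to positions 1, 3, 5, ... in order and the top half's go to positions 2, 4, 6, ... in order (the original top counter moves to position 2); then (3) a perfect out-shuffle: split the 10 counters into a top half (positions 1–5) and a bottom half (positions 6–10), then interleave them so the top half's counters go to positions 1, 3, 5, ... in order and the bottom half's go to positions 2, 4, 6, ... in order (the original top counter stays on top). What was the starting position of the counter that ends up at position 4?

2

Undo the operations in reverse order, starting from position 4:
  undo op 3 (out-shuffle, from bottom half): 4 ← 7
  undo op 2 (in-shuffle, from bottom half): 7 ← 9
  undo op 1 (cut 3): 9 ← 2
So the counter at position 4 came from original position 2.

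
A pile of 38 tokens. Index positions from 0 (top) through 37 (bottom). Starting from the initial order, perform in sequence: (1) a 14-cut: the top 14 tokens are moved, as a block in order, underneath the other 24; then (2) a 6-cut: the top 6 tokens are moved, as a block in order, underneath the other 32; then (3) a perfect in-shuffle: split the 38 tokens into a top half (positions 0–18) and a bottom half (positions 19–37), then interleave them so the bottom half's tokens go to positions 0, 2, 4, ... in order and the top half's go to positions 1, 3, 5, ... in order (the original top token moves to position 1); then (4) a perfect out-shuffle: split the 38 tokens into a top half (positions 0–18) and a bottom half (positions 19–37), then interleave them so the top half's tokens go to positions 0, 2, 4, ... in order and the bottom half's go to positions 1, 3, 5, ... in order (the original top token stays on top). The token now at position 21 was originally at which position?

34

Undo the operations in reverse order, starting from position 21:
  undo op 4 (out-shuffle, from bottom half): 21 ← 29
  undo op 3 (in-shuffle, from top half): 29 ← 14
  undo op 2 (cut 6): 14 ← 20
  undo op 1 (cut 14): 20 ← 34
So the token at position 21 came from original position 34.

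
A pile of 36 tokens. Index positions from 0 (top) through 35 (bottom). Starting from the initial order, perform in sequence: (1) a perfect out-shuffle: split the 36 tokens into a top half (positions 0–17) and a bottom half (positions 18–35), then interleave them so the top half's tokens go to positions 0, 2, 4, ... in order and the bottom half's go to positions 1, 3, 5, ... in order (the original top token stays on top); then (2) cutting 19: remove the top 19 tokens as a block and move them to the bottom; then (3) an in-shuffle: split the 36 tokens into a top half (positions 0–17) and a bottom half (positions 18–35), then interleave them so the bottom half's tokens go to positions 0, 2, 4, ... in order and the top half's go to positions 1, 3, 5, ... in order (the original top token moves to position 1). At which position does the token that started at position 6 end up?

Track the token from position 6 forward through each operation:
  after op 1 (out-shuffle): 6 → 12
  after op 2 (cut 19): 12 → 29
  after op 3 (in-shuffle): 29 → 22

22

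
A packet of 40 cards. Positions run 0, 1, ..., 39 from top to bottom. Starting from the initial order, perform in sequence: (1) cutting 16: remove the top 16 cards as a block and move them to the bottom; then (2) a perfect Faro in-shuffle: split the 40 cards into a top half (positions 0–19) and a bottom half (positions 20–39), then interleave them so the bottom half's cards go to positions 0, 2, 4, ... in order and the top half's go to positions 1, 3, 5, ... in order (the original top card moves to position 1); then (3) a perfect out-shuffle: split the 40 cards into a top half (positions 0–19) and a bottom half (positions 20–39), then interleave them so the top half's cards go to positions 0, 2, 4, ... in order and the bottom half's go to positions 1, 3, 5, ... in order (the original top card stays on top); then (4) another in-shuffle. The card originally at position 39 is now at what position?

25

Track the card from position 39 forward through each operation:
  after op 1 (cut 16): 39 → 23
  after op 2 (in-shuffle): 23 → 6
  after op 3 (out-shuffle): 6 → 12
  after op 4 (in-shuffle): 12 → 25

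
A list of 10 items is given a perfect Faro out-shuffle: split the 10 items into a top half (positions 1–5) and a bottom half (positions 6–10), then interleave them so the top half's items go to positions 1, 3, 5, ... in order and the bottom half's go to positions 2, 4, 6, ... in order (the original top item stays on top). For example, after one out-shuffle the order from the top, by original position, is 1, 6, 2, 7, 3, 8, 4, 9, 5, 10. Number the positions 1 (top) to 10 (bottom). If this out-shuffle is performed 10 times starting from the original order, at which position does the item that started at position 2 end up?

8

Track the item's position through each out-shuffle:
2 → 3 → 5 → 9 → 8 → 6 → 2 → 3 → 5 → 9 → 8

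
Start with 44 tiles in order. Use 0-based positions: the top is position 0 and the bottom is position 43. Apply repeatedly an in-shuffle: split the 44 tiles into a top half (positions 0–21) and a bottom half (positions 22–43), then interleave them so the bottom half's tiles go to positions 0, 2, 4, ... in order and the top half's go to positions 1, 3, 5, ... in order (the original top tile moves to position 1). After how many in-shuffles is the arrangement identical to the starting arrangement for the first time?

The in-shuffle permutes the 44 positions with cycle lengths [2, 4, 4, 4, 6, 12, 12].
Every tile is home exactly when every cycle has completed a whole number of laps, i.e. after lcm(2, 4, 6, 12) = 12 in-shuffles.

12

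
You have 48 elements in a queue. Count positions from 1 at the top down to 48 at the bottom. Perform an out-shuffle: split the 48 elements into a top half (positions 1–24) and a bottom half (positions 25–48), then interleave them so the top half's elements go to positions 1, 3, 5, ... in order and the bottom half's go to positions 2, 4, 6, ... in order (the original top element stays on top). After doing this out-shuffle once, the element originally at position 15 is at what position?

29

Track the element's position through each out-shuffle:
15 → 29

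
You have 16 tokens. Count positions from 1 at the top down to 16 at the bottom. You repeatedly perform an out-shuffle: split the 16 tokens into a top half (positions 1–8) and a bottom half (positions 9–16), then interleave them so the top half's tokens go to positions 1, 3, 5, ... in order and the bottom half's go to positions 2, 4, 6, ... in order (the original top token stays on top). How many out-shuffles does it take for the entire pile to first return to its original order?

4

The out-shuffle permutes the 16 positions with cycle lengths [1, 1, 2, 4, 4, 4].
Every token is home exactly when every cycle has completed a whole number of laps, i.e. after lcm(1, 2, 4) = 4 out-shuffles.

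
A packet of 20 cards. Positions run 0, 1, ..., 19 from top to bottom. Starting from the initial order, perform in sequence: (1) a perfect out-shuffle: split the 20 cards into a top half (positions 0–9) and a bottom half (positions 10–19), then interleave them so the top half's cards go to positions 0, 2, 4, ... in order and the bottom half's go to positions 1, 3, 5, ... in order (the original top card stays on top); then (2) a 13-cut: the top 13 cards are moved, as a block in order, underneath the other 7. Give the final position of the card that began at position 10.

8

Track the card from position 10 forward through each operation:
  after op 1 (out-shuffle): 10 → 1
  after op 2 (cut 13): 1 → 8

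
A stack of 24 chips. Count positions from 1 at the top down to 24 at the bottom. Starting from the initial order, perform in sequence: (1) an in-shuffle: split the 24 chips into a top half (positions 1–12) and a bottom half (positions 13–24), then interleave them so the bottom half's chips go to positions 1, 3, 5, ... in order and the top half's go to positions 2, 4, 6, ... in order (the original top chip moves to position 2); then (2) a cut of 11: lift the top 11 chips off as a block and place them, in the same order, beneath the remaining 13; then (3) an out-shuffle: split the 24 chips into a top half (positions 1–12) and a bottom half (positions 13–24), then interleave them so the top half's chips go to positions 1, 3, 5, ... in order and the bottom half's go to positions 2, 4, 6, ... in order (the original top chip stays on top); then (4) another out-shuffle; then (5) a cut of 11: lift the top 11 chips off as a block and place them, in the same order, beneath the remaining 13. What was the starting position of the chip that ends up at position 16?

12

Undo the operations in reverse order, starting from position 16:
  undo op 5 (cut 11): 16 ← 3
  undo op 4 (out-shuffle, from top half): 3 ← 2
  undo op 3 (out-shuffle, from bottom half): 2 ← 13
  undo op 2 (cut 11): 13 ← 24
  undo op 1 (in-shuffle, from top half): 24 ← 12
So the chip at position 16 came from original position 12.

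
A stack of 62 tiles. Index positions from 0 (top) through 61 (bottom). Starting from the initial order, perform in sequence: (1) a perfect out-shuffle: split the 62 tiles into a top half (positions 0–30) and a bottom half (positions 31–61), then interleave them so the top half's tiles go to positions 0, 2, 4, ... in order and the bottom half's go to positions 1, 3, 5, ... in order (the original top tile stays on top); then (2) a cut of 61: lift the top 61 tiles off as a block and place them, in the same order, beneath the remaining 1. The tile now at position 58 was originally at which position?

59

Undo the operations in reverse order, starting from position 58:
  undo op 2 (cut 61): 58 ← 57
  undo op 1 (out-shuffle, from bottom half): 57 ← 59
So the tile at position 58 came from original position 59.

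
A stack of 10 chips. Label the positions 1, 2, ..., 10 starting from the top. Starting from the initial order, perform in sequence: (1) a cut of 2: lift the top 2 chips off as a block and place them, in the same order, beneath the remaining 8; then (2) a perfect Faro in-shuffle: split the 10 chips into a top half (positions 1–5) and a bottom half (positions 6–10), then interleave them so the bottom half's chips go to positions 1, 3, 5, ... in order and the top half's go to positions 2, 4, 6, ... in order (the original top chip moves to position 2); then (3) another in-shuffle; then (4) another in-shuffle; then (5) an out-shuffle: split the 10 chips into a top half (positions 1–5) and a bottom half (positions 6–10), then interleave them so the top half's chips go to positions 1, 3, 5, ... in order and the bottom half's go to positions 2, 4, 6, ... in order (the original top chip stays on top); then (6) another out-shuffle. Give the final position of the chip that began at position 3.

Track the chip from position 3 forward through each operation:
  after op 1 (cut 2): 3 → 1
  after op 2 (in-shuffle): 1 → 2
  after op 3 (in-shuffle): 2 → 4
  after op 4 (in-shuffle): 4 → 8
  after op 5 (out-shuffle): 8 → 6
  after op 6 (out-shuffle): 6 → 2

2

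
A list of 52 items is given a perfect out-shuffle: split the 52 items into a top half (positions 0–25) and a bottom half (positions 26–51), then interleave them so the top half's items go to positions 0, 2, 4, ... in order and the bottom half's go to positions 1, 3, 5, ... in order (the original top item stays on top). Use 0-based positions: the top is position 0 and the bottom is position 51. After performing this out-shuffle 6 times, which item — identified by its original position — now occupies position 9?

Work backwards from position 9, undoing one out-shuffle at a time:
9 ← 30 ← 15 ← 33 ← 42 ← 21 ← 36
So the item now at position 9 started at position 36.

36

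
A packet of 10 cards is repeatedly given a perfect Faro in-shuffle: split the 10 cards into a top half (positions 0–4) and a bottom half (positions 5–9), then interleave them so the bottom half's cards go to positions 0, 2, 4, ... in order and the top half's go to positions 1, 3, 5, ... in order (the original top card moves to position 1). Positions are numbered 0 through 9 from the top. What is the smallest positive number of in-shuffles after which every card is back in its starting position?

The in-shuffle permutes the 10 positions with cycle lengths [10].
Every card is home exactly when every cycle has completed a whole number of laps, i.e. after lcm(10) = 10 in-shuffles.

10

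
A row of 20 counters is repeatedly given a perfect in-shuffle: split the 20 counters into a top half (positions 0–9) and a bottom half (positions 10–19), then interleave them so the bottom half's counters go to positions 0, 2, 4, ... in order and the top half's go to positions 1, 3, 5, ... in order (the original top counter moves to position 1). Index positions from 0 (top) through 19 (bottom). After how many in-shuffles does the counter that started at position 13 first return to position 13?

Follow position 13 under repeated in-shuffles:
13 → 6 → 13
It first returns after 2 in-shuffles.

2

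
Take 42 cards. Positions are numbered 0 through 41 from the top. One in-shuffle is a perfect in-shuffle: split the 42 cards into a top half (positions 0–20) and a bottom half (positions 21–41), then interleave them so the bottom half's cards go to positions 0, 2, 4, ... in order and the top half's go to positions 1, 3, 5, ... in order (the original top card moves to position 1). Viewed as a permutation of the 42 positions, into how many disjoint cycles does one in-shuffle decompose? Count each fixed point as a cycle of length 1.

Trace each unvisited position around until it returns:
(0 1 3 7 15 31 ... len 14) (2 5 11 23 4 9 ... len 14) (6 13 27 12 25 8 ... len 14)
3 cycles in total.

3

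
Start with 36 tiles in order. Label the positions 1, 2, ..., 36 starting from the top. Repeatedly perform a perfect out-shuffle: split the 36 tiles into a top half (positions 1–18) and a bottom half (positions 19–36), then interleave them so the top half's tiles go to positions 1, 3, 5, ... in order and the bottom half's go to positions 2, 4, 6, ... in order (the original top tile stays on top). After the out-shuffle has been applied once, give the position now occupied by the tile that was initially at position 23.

10

Track the tile's position through each out-shuffle:
23 → 10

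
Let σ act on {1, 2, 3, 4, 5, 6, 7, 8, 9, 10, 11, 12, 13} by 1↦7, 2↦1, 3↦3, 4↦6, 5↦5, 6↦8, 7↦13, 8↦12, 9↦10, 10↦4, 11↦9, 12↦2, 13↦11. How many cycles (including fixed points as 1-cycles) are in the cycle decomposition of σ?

Cycle decomposition: (1 7 13 11 9 10 4 6 8 12 2) (3) (5).
3 cycles.

3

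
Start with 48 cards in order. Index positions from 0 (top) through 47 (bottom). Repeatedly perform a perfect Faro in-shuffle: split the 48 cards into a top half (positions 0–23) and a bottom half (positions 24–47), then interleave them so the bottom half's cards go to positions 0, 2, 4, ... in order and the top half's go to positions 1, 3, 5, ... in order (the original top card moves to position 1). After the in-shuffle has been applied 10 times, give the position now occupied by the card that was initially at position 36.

10

Track the card's position through each in-shuffle:
36 → 24 → 0 → 1 → 3 → 7 → 15 → 31 → 14 → 29 → 10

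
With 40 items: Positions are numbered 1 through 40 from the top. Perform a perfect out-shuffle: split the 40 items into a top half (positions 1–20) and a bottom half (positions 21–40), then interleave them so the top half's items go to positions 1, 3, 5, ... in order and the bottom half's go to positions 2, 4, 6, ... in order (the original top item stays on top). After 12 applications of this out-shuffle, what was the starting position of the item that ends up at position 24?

Work backwards from position 24, undoing one out-shuffle at a time:
24 ← 32 ← 36 ← 38 ← 39 ← 20 ← 30 ← 35 ← 18 ← 29 ← 15 ← 8 ← 24
So the item now at position 24 started at position 24.

24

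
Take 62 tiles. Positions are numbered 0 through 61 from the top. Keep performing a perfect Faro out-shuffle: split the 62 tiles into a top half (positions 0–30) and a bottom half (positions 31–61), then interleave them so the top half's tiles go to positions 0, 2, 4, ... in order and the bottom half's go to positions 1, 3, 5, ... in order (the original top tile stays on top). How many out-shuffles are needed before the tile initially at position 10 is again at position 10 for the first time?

60

Follow position 10 under repeated out-shuffles:
10 → 20 → 40 → 19 → 38 → 15 → 30 → 60 → ... → 10 (length 60)
It first returns after 60 out-shuffles.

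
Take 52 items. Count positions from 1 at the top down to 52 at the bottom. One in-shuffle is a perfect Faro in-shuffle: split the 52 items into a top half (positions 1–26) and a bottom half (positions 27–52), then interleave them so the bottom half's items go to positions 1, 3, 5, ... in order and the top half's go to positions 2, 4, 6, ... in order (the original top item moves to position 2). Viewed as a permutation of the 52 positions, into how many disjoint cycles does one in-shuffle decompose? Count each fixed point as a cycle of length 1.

1

Trace each unvisited position around until it returns:
(1 2 4 8 16 32 ... len 52)
1 cycle in total.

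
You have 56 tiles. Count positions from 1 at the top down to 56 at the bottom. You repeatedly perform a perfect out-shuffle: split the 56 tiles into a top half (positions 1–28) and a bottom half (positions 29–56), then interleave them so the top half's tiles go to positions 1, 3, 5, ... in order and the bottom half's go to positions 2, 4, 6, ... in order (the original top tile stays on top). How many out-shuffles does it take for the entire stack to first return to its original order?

The out-shuffle permutes the 56 positions with cycle lengths [1, 1, 4, 10, 20, 20].
Every tile is home exactly when every cycle has completed a whole number of laps, i.e. after lcm(1, 4, 10, 20) = 20 out-shuffles.

20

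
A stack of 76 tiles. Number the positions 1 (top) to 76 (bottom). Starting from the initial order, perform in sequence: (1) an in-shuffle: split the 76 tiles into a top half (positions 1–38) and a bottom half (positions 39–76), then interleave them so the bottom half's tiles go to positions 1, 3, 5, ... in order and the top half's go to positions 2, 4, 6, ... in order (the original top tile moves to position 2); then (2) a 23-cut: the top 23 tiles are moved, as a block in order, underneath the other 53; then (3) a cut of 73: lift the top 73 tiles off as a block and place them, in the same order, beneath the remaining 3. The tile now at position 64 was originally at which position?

Undo the operations in reverse order, starting from position 64:
  undo op 3 (cut 73): 64 ← 61
  undo op 2 (cut 23): 61 ← 8
  undo op 1 (in-shuffle, from top half): 8 ← 4
So the tile at position 64 came from original position 4.

4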